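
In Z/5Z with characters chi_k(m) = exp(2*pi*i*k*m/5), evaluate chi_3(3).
chi_3(3) = zeta_5^9 = exp(-2*I*pi/5)

Argument: chi_3(3) = zeta_5^(3*3) = zeta_5^9. Since zeta_5^5 = 1, this equals zeta_5^4 = exp(2*pi*i*4/5) = exp(-2*I*pi/5).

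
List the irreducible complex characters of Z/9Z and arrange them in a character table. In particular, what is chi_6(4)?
Character table of Z/9Z (irreps indexed chi_0,...,chi_8 with chi_k(m) = zeta_9^(k*m), zeta_9 = exp(2*pi*i/9)):
  irrep \ class  {0} (size 1)  {1} (size 1)    {2} (size 1)    {3} (size 1)    {4} (size 1)    {5} (size 1)    {6} (size 1)    {7} (size 1)    {8} (size 1)  
  chi_0          1             1               1               1               1               1               1               1               1             
  chi_1          1             exp(2*I*pi/9)   exp(4*I*pi/9)   exp(2*I*pi/3)   exp(8*I*pi/9)   exp(-8*I*pi/9)  exp(-2*I*pi/3)  exp(-4*I*pi/9)  exp(-2*I*pi/9)
  chi_2          1             exp(4*I*pi/9)   exp(8*I*pi/9)   exp(-2*I*pi/3)  exp(-2*I*pi/9)  exp(2*I*pi/9)   exp(2*I*pi/3)   exp(-8*I*pi/9)  exp(-4*I*pi/9)
  chi_3          1             exp(2*I*pi/3)   exp(-2*I*pi/3)  1               exp(2*I*pi/3)   exp(-2*I*pi/3)  1               exp(2*I*pi/3)   exp(-2*I*pi/3)
  chi_4          1             exp(8*I*pi/9)   exp(-2*I*pi/9)  exp(2*I*pi/3)   exp(-4*I*pi/9)  exp(4*I*pi/9)   exp(-2*I*pi/3)  exp(2*I*pi/9)   exp(-8*I*pi/9)
  chi_5          1             exp(-8*I*pi/9)  exp(2*I*pi/9)   exp(-2*I*pi/3)  exp(4*I*pi/9)   exp(-4*I*pi/9)  exp(2*I*pi/3)   exp(-2*I*pi/9)  exp(8*I*pi/9) 
  chi_6          1             exp(-2*I*pi/3)  exp(2*I*pi/3)   1               exp(-2*I*pi/3)  exp(2*I*pi/3)   1               exp(-2*I*pi/3)  exp(2*I*pi/3) 
  chi_7          1             exp(-4*I*pi/9)  exp(-8*I*pi/9)  exp(2*I*pi/3)   exp(2*I*pi/9)   exp(-2*I*pi/9)  exp(-2*I*pi/3)  exp(8*I*pi/9)   exp(4*I*pi/9) 
  chi_8          1             exp(-2*I*pi/9)  exp(-4*I*pi/9)  exp(-2*I*pi/3)  exp(-8*I*pi/9)  exp(8*I*pi/9)   exp(2*I*pi/3)   exp(4*I*pi/9)   exp(2*I*pi/9) 

Spot check: chi_6(4) = zeta_9^(6*4) = zeta_9^24 = exp(-2*I*pi/3).

Derivation: Z/9Z is abelian, so all 9 irreducible complex representations are 1-dimensional. They are given by chi_k(m) = zeta_9^(k*m) for k = 0,...,8. Row orthogonality: sum_m chi_k(m) conj(chi_l(m)) = 9 * [k = l].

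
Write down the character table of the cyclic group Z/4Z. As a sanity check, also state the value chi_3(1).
Character table of Z/4Z (irreps indexed chi_0,...,chi_3 with chi_k(m) = zeta_4^(k*m), zeta_4 = exp(2*pi*i/4)):
  irrep \ class  {0} (size 1)  {1} (size 1)  {2} (size 1)  {3} (size 1)
  chi_0          1             1             1             1           
  chi_1          1             I             -1            -I          
  chi_2          1             -1            1             -1          
  chi_3          1             -I            -1            I           

Spot check: chi_3(1) = zeta_4^(3*1) = zeta_4^3 = -I.

Proof sketch: Z/4Z is abelian, so all 4 irreducible complex representations are 1-dimensional. They are given by chi_k(m) = zeta_4^(k*m) for k = 0,...,3. Row orthogonality: sum_m chi_k(m) conj(chi_l(m)) = 4 * [k = l].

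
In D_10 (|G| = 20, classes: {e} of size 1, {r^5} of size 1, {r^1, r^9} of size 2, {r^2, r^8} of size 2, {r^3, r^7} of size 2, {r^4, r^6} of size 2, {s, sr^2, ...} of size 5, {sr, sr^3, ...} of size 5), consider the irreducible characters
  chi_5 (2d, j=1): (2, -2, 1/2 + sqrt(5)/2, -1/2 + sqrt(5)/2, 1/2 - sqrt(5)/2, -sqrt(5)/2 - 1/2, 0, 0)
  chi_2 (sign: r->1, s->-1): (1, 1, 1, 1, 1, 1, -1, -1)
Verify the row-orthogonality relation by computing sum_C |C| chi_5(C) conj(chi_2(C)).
Sum = 0; so <chi_5, chi_2> = 0 (distinct irreducibles are orthogonal).

Compute term by term over conjugacy classes (|C| * chi_5(C) * conj(chi_2(C))):
  1*(2)*conj(1) + 1*(-2)*conj(1) + 2*(1/2 + sqrt(5)/2)*conj(1) + 2*(-1/2 + sqrt(5)/2)*conj(1) + 2*(1/2 - sqrt(5)/2)*conj(1) + 2*(-sqrt(5)/2 - 1/2)*conj(1) + 5*(0)*conj(-1) + 5*(0)*conj(-1)
  = (2) + (-2) + (1 + sqrt(5)) + (-1 + sqrt(5)) + (1 - sqrt(5)) + (-sqrt(5) - 1) + (0) + (0)
  = 0.
Dividing by |G| = 20 gives 0/20 = 0, matching the row-orthogonality relation <chi_5, chi_2> = [chi_5 = chi_2].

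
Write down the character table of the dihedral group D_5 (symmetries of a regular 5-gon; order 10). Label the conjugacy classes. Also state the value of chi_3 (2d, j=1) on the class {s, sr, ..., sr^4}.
Conjugacy classes: {e} of size 1, {r^1, r^4} of size 2, {r^2, r^3} of size 2, {s, sr, ..., sr^4} of size 5.
Character table:
  irrep \ class              {e} (size 1)  {r^1, r^4} (size 2)  {r^2, r^3} (size 2)  {s, sr, ..., sr^4} (size 5)
  chi_1 (triv)               1             1                    1                    1                          
  chi_2 (sign: r->1, s->-1)  1             1                    1                    -1                         
  chi_3 (2d, j=1)            2             -1/2 + sqrt(5)/2     -sqrt(5)/2 - 1/2     0                          
  chi_4 (2d, j=2)            2             -sqrt(5)/2 - 1/2     -1/2 + sqrt(5)/2     0                          

Spot check: chi_3 (2d, j=1) on {s, sr, ..., sr^4} = 0.

Why: D_5 has order 2*5 = 10 with 4 conjugacy classes, hence 4 irreducibles. Sum of squared dims 1 + 1 + 4 + 4 = 10 = |G|. Linear characters come from the abelianisation; the 2-dimensional irreps have character r^k -> 2*cos(2*pi*j*k/5), reflections -> 0.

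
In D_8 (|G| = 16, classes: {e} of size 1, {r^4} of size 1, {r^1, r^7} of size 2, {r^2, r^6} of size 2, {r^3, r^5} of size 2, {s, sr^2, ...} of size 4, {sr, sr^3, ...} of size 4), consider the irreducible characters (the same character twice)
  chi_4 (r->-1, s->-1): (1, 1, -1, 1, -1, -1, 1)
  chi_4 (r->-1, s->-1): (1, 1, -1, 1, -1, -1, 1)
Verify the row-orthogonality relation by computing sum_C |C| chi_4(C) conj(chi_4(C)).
Sum = 16 = |G| = 16; so <chi_4, chi_4> = 1 (norm-1 confirms irreducibility).

Proof sketch: Compute term by term over conjugacy classes (|C| * chi_4(C) * conj(chi_4(C))):
  1*(1)*conj(1) + 1*(1)*conj(1) + 2*(-1)*conj(-1) + 2*(1)*conj(1) + 2*(-1)*conj(-1) + 4*(-1)*conj(-1) + 4*(1)*conj(1)
  = (1) + (1) + (2) + (2) + (2) + (4) + (4)
  = 16.
Dividing by |G| = 16 gives 16/16 = 1, matching the row-orthogonality relation <chi_4, chi_4> = [chi_4 = chi_4].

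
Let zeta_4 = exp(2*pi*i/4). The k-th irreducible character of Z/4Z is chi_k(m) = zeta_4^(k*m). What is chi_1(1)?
chi_1(1) = zeta_4^1 = I

Working: chi_1(1) = zeta_4^(1*1) = zeta_4^1. Since zeta_4^4 = 1, this equals zeta_4^1 = exp(2*pi*i*1/4) = I.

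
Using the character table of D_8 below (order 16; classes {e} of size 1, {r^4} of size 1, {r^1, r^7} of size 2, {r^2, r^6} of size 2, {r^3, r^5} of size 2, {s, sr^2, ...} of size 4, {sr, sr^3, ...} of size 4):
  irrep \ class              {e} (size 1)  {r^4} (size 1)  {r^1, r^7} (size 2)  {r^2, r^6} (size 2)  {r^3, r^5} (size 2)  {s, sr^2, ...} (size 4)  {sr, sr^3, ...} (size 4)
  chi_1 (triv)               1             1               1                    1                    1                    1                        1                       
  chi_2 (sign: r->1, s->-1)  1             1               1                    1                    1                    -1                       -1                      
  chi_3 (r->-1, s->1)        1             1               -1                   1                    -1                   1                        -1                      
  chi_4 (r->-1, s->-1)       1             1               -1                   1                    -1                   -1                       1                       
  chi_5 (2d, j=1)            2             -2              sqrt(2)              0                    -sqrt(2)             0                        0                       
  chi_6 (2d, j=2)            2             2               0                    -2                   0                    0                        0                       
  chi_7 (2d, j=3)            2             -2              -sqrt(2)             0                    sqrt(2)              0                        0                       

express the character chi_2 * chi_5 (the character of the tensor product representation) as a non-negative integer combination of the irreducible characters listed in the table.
chi_2 tensor chi_5 = chi_5 (all other irreducibles have multiplicity 0).

Proof sketch: The character of a tensor product is the pointwise product (chi_2 * chi_5)(C) = chi_2(C) * chi_5(C):
  {e}: (1)*(2), {r^4}: (1)*(-2), {r^1, r^7}: (1)*(sqrt(2)), {r^2, r^6}: (1)*(0), {r^3, r^5}: (1)*(-sqrt(2)), {s, sr^2, ...}: (-1)*(0), {sr, sr^3, ...}: (-1)*(0)
so (chi_2 * chi_5) takes values
  {e} -> 2, {r^4} -> -2, {r^1, r^7} -> sqrt(2), {r^2, r^6} -> 0, {r^3, r^5} -> -sqrt(2), {s, sr^2, ...} -> 0, {sr, sr^3, ...} -> 0.
Now take the inner product of this character with each irreducible chi from the table, <chi_2*chi_5, chi> = (1/16) sum_C |C| (chi_2*chi_5)(C) conj(chi(C)):
  <chi_2*chi_5, chi_1> = (1/16)[1*(2)*conj(1) + 1*(-2)*conj(1) + 2*(sqrt(2))*conj(1) + 2*(0)*conj(1) + 2*(-sqrt(2))*conj(1) + 4*(0)*conj(1) + 4*(0)*conj(1)]
      = (1/16)[(2) + (-2) + (2*sqrt(2)) + (0) + (-2*sqrt(2)) + (0) + (0)] = 0/16 = 0
  <chi_2*chi_5, chi_2> = (1/16)[1*(2)*conj(1) + 1*(-2)*conj(1) + 2*(sqrt(2))*conj(1) + 2*(0)*conj(1) + 2*(-sqrt(2))*conj(1) + 4*(0)*conj(-1) + 4*(0)*conj(-1)]
      = (1/16)[(2) + (-2) + (2*sqrt(2)) + (0) + (-2*sqrt(2)) + (0) + (0)] = 0/16 = 0
  <chi_2*chi_5, chi_3> = (1/16)[1*(2)*conj(1) + 1*(-2)*conj(1) + 2*(sqrt(2))*conj(-1) + 2*(0)*conj(1) + 2*(-sqrt(2))*conj(-1) + 4*(0)*conj(1) + 4*(0)*conj(-1)]
      = (1/16)[(2) + (-2) + (-2*sqrt(2)) + (0) + (2*sqrt(2)) + (0) + (0)] = 0/16 = 0
  <chi_2*chi_5, chi_4> = (1/16)[1*(2)*conj(1) + 1*(-2)*conj(1) + 2*(sqrt(2))*conj(-1) + 2*(0)*conj(1) + 2*(-sqrt(2))*conj(-1) + 4*(0)*conj(-1) + 4*(0)*conj(1)]
      = (1/16)[(2) + (-2) + (-2*sqrt(2)) + (0) + (2*sqrt(2)) + (0) + (0)] = 0/16 = 0
  <chi_2*chi_5, chi_5> = (1/16)[1*(2)*conj(2) + 1*(-2)*conj(-2) + 2*(sqrt(2))*conj(sqrt(2)) + 2*(0)*conj(0) + 2*(-sqrt(2))*conj(-sqrt(2)) + 4*(0)*conj(0) + 4*(0)*conj(0)]
      = (1/16)[(4) + (4) + (4) + (0) + (4) + (0) + (0)] = 16/16 = 1
  <chi_2*chi_5, chi_6> = (1/16)[1*(2)*conj(2) + 1*(-2)*conj(2) + 2*(sqrt(2))*conj(0) + 2*(0)*conj(-2) + 2*(-sqrt(2))*conj(0) + 4*(0)*conj(0) + 4*(0)*conj(0)]
      = (1/16)[(4) + (-4) + (0) + (0) + (0) + (0) + (0)] = 0/16 = 0
  <chi_2*chi_5, chi_7> = (1/16)[1*(2)*conj(2) + 1*(-2)*conj(-2) + 2*(sqrt(2))*conj(-sqrt(2)) + 2*(0)*conj(0) + 2*(-sqrt(2))*conj(sqrt(2)) + 4*(0)*conj(0) + 4*(0)*conj(0)]
      = (1/16)[(4) + (4) + (-4) + (0) + (-4) + (0) + (0)] = 0/16 = 0
Hence the multiplicities are chi_5: 1. Dimension check: dim(chi_2)*dim(chi_5) = 1*2 = 2 and sum (mult * dim) = 1*2 = 2.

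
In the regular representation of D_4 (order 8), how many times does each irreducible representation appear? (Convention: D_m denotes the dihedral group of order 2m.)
Each irreducible V_i of dimension d_i appears with multiplicity d_i, i.e. rho_reg = (direct sum over all irreducibles V_i) d_i V_i. The irreducible dimensions for D_4 are 1, 1, 1, 1, 2: 4 irreducibles of dimension 1, each with multiplicity 1; 1 irreducible of dimension 2, with multiplicity 2. Total dimension 4*1*1 + 1*2*2 = 8 = |G|.

Why: General theorem: in the regular representation of a finite group G, each irreducible appears with multiplicity equal to its dimension. Check: dim(rho_reg) = sum d_i^2 = 1 + 1 + 1 + 1 + 4 = 8 = |G|.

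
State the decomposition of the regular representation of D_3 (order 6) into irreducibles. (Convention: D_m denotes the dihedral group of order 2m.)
Each irreducible V_i of dimension d_i appears with multiplicity d_i, i.e. rho_reg = (direct sum over all irreducibles V_i) d_i V_i. The irreducible dimensions for D_3 are 1, 1, 2: 2 irreducibles of dimension 1, each with multiplicity 1; 1 irreducible of dimension 2, with multiplicity 2. Total dimension 2*1*1 + 1*2*2 = 6 = |G|.

Explanation: General theorem: in the regular representation of a finite group G, each irreducible appears with multiplicity equal to its dimension. Check: dim(rho_reg) = sum d_i^2 = 1 + 1 + 4 = 6 = |G|.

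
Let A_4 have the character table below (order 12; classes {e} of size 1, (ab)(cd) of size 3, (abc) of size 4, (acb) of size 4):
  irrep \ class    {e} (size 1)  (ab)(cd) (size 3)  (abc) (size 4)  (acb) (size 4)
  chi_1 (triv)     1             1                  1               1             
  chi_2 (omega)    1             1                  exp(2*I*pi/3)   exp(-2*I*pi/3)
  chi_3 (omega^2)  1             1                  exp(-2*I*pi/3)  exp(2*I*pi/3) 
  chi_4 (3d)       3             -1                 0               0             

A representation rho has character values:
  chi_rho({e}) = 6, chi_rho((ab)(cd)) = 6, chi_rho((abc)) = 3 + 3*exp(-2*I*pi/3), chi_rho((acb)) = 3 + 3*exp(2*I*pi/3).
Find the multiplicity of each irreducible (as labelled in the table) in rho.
Multiplicities: chi_1: 3, chi_2: 0, chi_3: 3, chi_4: 0.

Argument: Use <chi_rho, chi> = (1/|G|) sum_C |C| * chi_rho(C) * conj(chi(C)) with |G| = 12 for each irreducible chi in the table:
  <chi_rho, chi_1> = (1/12)[1*(6)*conj(1) + 3*(6)*conj(1) + 4*(3 + 3*exp(-2*I*pi/3))*conj(1) + 4*(3 + 3*exp(2*I*pi/3))*conj(1)]
      = (1/12)[(6) + (18) + (12 + 12*exp(-2*I*pi/3)) + (12 + 12*exp(2*I*pi/3))] = 36/12 = 3
  <chi_rho, chi_2> = (1/12)[1*(6)*conj(1) + 3*(6)*conj(1) + 4*(3 + 3*exp(-2*I*pi/3))*conj(exp(2*I*pi/3)) + 4*(3 + 3*exp(2*I*pi/3))*conj(exp(-2*I*pi/3))]
      = (1/12)[(6) + (18) + (-12) + (-12)] = 0/12 = 0
  <chi_rho, chi_3> = (1/12)[1*(6)*conj(1) + 3*(6)*conj(1) + 4*(3 + 3*exp(-2*I*pi/3))*conj(exp(-2*I*pi/3)) + 4*(3 + 3*exp(2*I*pi/3))*conj(exp(2*I*pi/3))]
      = (1/12)[(6) + (18) + (12 + 12*exp(2*I*pi/3)) + (12 + 12*exp(-2*I*pi/3))] = 36/12 = 3
  <chi_rho, chi_4> = (1/12)[1*(6)*conj(3) + 3*(6)*conj(-1) + 4*(3 + 3*exp(-2*I*pi/3))*conj(0) + 4*(3 + 3*exp(2*I*pi/3))*conj(0)]
      = (1/12)[(18) + (-18) + (0) + (0)] = 0/12 = 0
(Exp terms are combined using exp(i*s)*conj(exp(i*t)) = exp(i*(s-t)), and sums of them are collapsed using the identity that for every m > 1 the m distinct m-th roots of unity sum to 0, e.g. 1 + exp(2*I*pi/3) + exp(-2*I*pi/3) = 0.)
Dimension check: dim(rho) = sum (mult * dim) = 3*1 + 0*1 + 3*1 + 0*3 = 6 = chi_rho(e) = 6.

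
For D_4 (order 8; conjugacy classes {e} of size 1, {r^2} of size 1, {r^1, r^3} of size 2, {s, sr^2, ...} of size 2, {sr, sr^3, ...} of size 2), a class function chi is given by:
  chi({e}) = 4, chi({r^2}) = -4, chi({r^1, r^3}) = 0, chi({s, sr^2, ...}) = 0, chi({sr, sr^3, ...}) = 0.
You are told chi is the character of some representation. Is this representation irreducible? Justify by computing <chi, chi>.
Not irreducible (reducible): <chi, chi> = 4 > 1.

Why: <chi, chi> = (1/|G|) sum_C |C| * |chi(C)|^2 = (1/8)[1*|4|^2 + 1*|-4|^2 + 2*|0|^2 + 2*|0|^2 + 2*|0|^2]
  = (1/8)[(16) + (16) + (0) + (0) + (0)] = 32/8 = 4.
A character is irreducible iff <chi, chi> = 1, so this representation is reducible.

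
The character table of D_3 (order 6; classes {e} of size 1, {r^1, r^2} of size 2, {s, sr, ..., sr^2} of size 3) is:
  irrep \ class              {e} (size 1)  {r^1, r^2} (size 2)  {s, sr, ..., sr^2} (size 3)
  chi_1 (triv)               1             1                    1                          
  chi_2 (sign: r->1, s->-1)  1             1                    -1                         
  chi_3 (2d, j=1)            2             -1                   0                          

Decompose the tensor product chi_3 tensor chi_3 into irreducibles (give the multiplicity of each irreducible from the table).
chi_3 tensor chi_3 = chi_1 + chi_2 + chi_3 (all other irreducibles have multiplicity 0).

The character of a tensor product is the pointwise product (chi_3 * chi_3)(C) = chi_3(C) * chi_3(C):
  {e}: (2)*(2), {r^1, r^2}: (-1)*(-1), {s, sr, ..., sr^2}: (0)*(0)
so (chi_3 * chi_3) takes values
  {e} -> 4, {r^1, r^2} -> 1, {s, sr, ..., sr^2} -> 0.
Now take the inner product of this character with each irreducible chi from the table, <chi_3*chi_3, chi> = (1/6) sum_C |C| (chi_3*chi_3)(C) conj(chi(C)):
  <chi_3*chi_3, chi_1> = (1/6)[1*(4)*conj(1) + 2*(1)*conj(1) + 3*(0)*conj(1)]
      = (1/6)[(4) + (2) + (0)] = 6/6 = 1
  <chi_3*chi_3, chi_2> = (1/6)[1*(4)*conj(1) + 2*(1)*conj(1) + 3*(0)*conj(-1)]
      = (1/6)[(4) + (2) + (0)] = 6/6 = 1
  <chi_3*chi_3, chi_3> = (1/6)[1*(4)*conj(2) + 2*(1)*conj(-1) + 3*(0)*conj(0)]
      = (1/6)[(8) + (-2) + (0)] = 6/6 = 1
Hence the multiplicities are chi_1: 1, chi_2: 1, chi_3: 1. Dimension check: dim(chi_3)*dim(chi_3) = 2*2 = 4 and sum (mult * dim) = 1*1 + 1*1 + 1*2 = 4.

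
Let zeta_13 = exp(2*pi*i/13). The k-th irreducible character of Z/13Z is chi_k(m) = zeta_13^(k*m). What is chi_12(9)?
chi_12(9) = zeta_13^108 = exp(8*I*pi/13)

Argument: chi_12(9) = zeta_13^(12*9) = zeta_13^108. Since zeta_13^13 = 1, this equals zeta_13^4 = exp(2*pi*i*4/13) = exp(8*I*pi/13).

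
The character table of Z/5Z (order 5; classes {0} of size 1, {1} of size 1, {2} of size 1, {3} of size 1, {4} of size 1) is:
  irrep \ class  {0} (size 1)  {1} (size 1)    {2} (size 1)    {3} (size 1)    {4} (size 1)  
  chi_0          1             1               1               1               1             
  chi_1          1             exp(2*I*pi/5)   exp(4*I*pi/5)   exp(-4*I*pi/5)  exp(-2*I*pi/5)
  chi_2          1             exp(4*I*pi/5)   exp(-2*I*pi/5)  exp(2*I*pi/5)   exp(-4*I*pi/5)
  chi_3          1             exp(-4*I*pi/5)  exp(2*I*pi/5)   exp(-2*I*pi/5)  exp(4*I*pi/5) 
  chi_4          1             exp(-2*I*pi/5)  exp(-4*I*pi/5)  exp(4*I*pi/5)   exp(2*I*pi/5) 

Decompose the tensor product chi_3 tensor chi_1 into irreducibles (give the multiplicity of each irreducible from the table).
chi_3 tensor chi_1 = chi_4 (all other irreducibles have multiplicity 0).

Details: The character of a tensor product is the pointwise product (chi_3 * chi_1)(C) = chi_3(C) * chi_1(C):
  {0}: (1)*(1), {1}: (exp(-4*I*pi/5))*(exp(2*I*pi/5)), {2}: (exp(2*I*pi/5))*(exp(4*I*pi/5)), {3}: (exp(-2*I*pi/5))*(exp(-4*I*pi/5)), {4}: (exp(4*I*pi/5))*(exp(-2*I*pi/5))
so (chi_3 * chi_1) takes values
  {0} -> 1, {1} -> exp(-2*I*pi/5), {2} -> exp(-4*I*pi/5), {3} -> exp(4*I*pi/5), {4} -> exp(2*I*pi/5).
Now take the inner product of this character with each irreducible chi from the table, <chi_3*chi_1, chi> = (1/5) sum_C |C| (chi_3*chi_1)(C) conj(chi(C)):
  <chi_3*chi_1, chi_0> = (1/5)[1*(1)*conj(1) + 1*(exp(-2*I*pi/5))*conj(1) + 1*(exp(-4*I*pi/5))*conj(1) + 1*(exp(4*I*pi/5))*conj(1) + 1*(exp(2*I*pi/5))*conj(1)]
      = (1/5)[(1) + (exp(-2*I*pi/5)) + (exp(-4*I*pi/5)) + (exp(4*I*pi/5)) + (exp(2*I*pi/5))] = 0/5 = 0
  <chi_3*chi_1, chi_1> = (1/5)[1*(1)*conj(1) + 1*(exp(-2*I*pi/5))*conj(exp(2*I*pi/5)) + 1*(exp(-4*I*pi/5))*conj(exp(4*I*pi/5)) + 1*(exp(4*I*pi/5))*conj(exp(-4*I*pi/5)) + 1*(exp(2*I*pi/5))*conj(exp(-2*I*pi/5))]
      = (1/5)[(1) + (exp(-4*I*pi/5)) + (exp(2*I*pi/5)) + (exp(-2*I*pi/5)) + (exp(4*I*pi/5))] = 0/5 = 0
  <chi_3*chi_1, chi_2> = (1/5)[1*(1)*conj(1) + 1*(exp(-2*I*pi/5))*conj(exp(4*I*pi/5)) + 1*(exp(-4*I*pi/5))*conj(exp(-2*I*pi/5)) + 1*(exp(4*I*pi/5))*conj(exp(2*I*pi/5)) + 1*(exp(2*I*pi/5))*conj(exp(-4*I*pi/5))]
      = (1/5)[(1) + (exp(4*I*pi/5)) + (exp(-2*I*pi/5)) + (exp(2*I*pi/5)) + (exp(-4*I*pi/5))] = 0/5 = 0
  <chi_3*chi_1, chi_3> = (1/5)[1*(1)*conj(1) + 1*(exp(-2*I*pi/5))*conj(exp(-4*I*pi/5)) + 1*(exp(-4*I*pi/5))*conj(exp(2*I*pi/5)) + 1*(exp(4*I*pi/5))*conj(exp(-2*I*pi/5)) + 1*(exp(2*I*pi/5))*conj(exp(4*I*pi/5))]
      = (1/5)[(1) + (exp(2*I*pi/5)) + (exp(4*I*pi/5)) + (exp(-4*I*pi/5)) + (exp(-2*I*pi/5))] = 0/5 = 0
  <chi_3*chi_1, chi_4> = (1/5)[1*(1)*conj(1) + 1*(exp(-2*I*pi/5))*conj(exp(-2*I*pi/5)) + 1*(exp(-4*I*pi/5))*conj(exp(-4*I*pi/5)) + 1*(exp(4*I*pi/5))*conj(exp(4*I*pi/5)) + 1*(exp(2*I*pi/5))*conj(exp(2*I*pi/5))]
      = (1/5)[(1) + (1) + (1) + (1) + (1)] = 5/5 = 1
(Exp terms are combined using exp(i*s)*conj(exp(i*t)) = exp(i*(s-t)), and sums of them are collapsed using the identity that for every m > 1 the m distinct m-th roots of unity sum to 0, e.g. 1 + exp(2*I*pi/3) + exp(-2*I*pi/3) = 0.)
Hence the multiplicities are chi_4: 1. Dimension check: dim(chi_3)*dim(chi_1) = 1*1 = 1 and sum (mult * dim) = 1*1 = 1.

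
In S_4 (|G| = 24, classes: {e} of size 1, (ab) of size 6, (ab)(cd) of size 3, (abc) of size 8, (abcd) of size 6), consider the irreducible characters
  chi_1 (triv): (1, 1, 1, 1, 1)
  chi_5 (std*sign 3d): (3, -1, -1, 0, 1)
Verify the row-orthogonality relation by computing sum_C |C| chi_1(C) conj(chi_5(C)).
Sum = 0; so <chi_1, chi_5> = 0 (distinct irreducibles are orthogonal).

Solution. Compute term by term over conjugacy classes (|C| * chi_1(C) * conj(chi_5(C))):
  1*(1)*conj(3) + 6*(1)*conj(-1) + 3*(1)*conj(-1) + 8*(1)*conj(0) + 6*(1)*conj(1)
  = (3) + (-6) + (-3) + (0) + (6)
  = 0.
Dividing by |G| = 24 gives 0/24 = 0, matching the row-orthogonality relation <chi_1, chi_5> = [chi_1 = chi_5].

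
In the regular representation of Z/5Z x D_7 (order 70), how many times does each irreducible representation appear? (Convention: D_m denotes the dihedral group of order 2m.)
Each irreducible V_i of dimension d_i appears with multiplicity d_i, i.e. rho_reg = (direct sum over all irreducibles V_i) d_i V_i. The irreducible dimensions for Z/5Z x D_7 are 1, 1, 1, 1, 1, 1, 1, 1, 1, 1, 2, 2, 2, 2, 2, 2, 2, 2, 2, 2, 2, 2, 2, 2, 2: 10 irreducibles of dimension 1, each with multiplicity 1; 15 irreducibles of dimension 2, each with multiplicity 2. Total dimension 10*1*1 + 15*2*2 = 70 = |G|.

Solution. General theorem: in the regular representation of a finite group G, each irreducible appears with multiplicity equal to its dimension. Check: dim(rho_reg) = sum d_i^2 = 1 + 1 + 1 + 1 + 1 + 1 + 1 + 1 + 1 + 1 + 4 + 4 + 4 + 4 + 4 + 4 + 4 + 4 + 4 + 4 + 4 + 4 + 4 + 4 + 4 = 70 = |G|.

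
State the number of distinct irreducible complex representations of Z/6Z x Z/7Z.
42

Details: The number of irreducible complex representations of a finite group equals its number of conjugacy classes. Z/6Z x Z/7Z is abelian of order 42, so every element is its own conjugacy class: 42 classes, so Z/6Z x Z/7Z (order 42) has exactly 42 irreducible complex representations.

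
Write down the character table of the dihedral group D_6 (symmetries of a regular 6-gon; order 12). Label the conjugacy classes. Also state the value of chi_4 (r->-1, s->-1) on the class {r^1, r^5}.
Conjugacy classes: {e} of size 1, {r^3} of size 1, {r^1, r^5} of size 2, {r^2, r^4} of size 2, {s, sr^2, ...} of size 3, {sr, sr^3, ...} of size 3.
Character table:
  irrep \ class              {e} (size 1)  {r^3} (size 1)  {r^1, r^5} (size 2)  {r^2, r^4} (size 2)  {s, sr^2, ...} (size 3)  {sr, sr^3, ...} (size 3)
  chi_1 (triv)               1             1               1                    1                    1                        1                       
  chi_2 (sign: r->1, s->-1)  1             1               1                    1                    -1                       -1                      
  chi_3 (r->-1, s->1)        1             -1              -1                   1                    1                        -1                      
  chi_4 (r->-1, s->-1)       1             -1              -1                   1                    -1                       1                       
  chi_5 (2d, j=1)            2             -2              1                    -1                   0                        0                       
  chi_6 (2d, j=2)            2             2               -1                   -1                   0                        0                       

Spot check: chi_4 (r->-1, s->-1) on {r^1, r^5} = -1.

Explanation: D_6 has order 2*6 = 12 with 6 conjugacy classes, hence 6 irreducibles. Sum of squared dims 1 + 1 + 1 + 1 + 4 + 4 = 12 = |G|. Linear characters come from the abelianisation; the 2-dimensional irreps have character r^k -> 2*cos(2*pi*j*k/6), reflections -> 0.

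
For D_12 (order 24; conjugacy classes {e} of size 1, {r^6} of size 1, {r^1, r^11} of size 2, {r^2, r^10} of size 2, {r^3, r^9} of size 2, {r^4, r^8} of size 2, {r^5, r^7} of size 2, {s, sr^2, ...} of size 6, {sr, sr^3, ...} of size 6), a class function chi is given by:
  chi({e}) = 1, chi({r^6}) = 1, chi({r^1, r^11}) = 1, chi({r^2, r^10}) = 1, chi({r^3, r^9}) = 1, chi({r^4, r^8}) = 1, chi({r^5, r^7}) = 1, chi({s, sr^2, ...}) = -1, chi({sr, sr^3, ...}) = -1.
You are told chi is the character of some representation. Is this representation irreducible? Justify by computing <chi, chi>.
Irreducible: <chi, chi> = 1.

Argument: <chi, chi> = (1/|G|) sum_C |C| * |chi(C)|^2 = (1/24)[1*|1|^2 + 1*|1|^2 + 2*|1|^2 + 2*|1|^2 + 2*|1|^2 + 2*|1|^2 + 2*|1|^2 + 6*|-1|^2 + 6*|-1|^2]
  = (1/24)[(1) + (1) + (2) + (2) + (2) + (2) + (2) + (6) + (6)] = 24/24 = 1.
A character is irreducible iff <chi, chi> = 1, so this representation is irreducible.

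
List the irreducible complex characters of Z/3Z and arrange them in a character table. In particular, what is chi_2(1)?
Character table of Z/3Z (irreps indexed chi_0,...,chi_2 with chi_k(m) = zeta_3^(k*m), zeta_3 = exp(2*pi*i/3)):
  irrep \ class  {0} (size 1)  {1} (size 1)    {2} (size 1)  
  chi_0          1             1               1             
  chi_1          1             exp(2*I*pi/3)   exp(-2*I*pi/3)
  chi_2          1             exp(-2*I*pi/3)  exp(2*I*pi/3) 

Spot check: chi_2(1) = zeta_3^(2*1) = zeta_3^2 = exp(-2*I*pi/3).

Explanation: Z/3Z is abelian, so all 3 irreducible complex representations are 1-dimensional. They are given by chi_k(m) = zeta_3^(k*m) for k = 0,...,2. Row orthogonality: sum_m chi_k(m) conj(chi_l(m)) = 3 * [k = l].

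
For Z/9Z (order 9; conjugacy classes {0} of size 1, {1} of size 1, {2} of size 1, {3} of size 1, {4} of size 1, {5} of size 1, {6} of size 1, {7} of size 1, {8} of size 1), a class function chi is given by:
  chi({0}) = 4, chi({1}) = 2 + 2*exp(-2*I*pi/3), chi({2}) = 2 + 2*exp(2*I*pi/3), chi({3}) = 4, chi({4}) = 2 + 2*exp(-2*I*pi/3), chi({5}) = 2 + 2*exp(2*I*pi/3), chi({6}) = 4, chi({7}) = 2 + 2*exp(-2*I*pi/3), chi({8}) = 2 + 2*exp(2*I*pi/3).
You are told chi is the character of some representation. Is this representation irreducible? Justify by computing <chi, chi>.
Not irreducible (reducible): <chi, chi> = 8 > 1.

Working: <chi, chi> = (1/|G|) sum_C |C| * |chi(C)|^2 = (1/9)[1*|4|^2 + 1*|2 + 2*exp(-2*I*pi/3)|^2 + 1*|2 + 2*exp(2*I*pi/3)|^2 + 1*|4|^2 + 1*|2 + 2*exp(-2*I*pi/3)|^2 + 1*|2 + 2*exp(2*I*pi/3)|^2 + 1*|4|^2 + 1*|2 + 2*exp(-2*I*pi/3)|^2 + 1*|2 + 2*exp(2*I*pi/3)|^2]
  = (1/9)[(16) + (4) + (4) + (16) + (4) + (4) + (16) + (4) + (4)] = 72/9 = 8.
(Exp terms are combined using exp(i*s)*conj(exp(i*t)) = exp(i*(s-t)), and sums of them are collapsed using the identity that for every m > 1 the m distinct m-th roots of unity sum to 0, e.g. 1 + exp(2*I*pi/3) + exp(-2*I*pi/3) = 0.)
A character is irreducible iff <chi, chi> = 1, so this representation is reducible.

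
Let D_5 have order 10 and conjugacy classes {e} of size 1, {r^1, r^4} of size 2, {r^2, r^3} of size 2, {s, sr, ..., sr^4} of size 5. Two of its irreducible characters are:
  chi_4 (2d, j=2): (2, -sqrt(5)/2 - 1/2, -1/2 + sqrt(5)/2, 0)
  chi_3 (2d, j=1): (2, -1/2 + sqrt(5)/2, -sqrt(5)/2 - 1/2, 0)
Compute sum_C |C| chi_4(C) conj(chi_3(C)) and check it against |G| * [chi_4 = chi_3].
Sum = 0; so <chi_4, chi_3> = 0 (distinct irreducibles are orthogonal).

Derivation: Compute term by term over conjugacy classes (|C| * chi_4(C) * conj(chi_3(C))):
  1*(2)*conj(2) + 2*(-sqrt(5)/2 - 1/2)*conj(-1/2 + sqrt(5)/2) + 2*(-1/2 + sqrt(5)/2)*conj(-sqrt(5)/2 - 1/2) + 5*(0)*conj(0)
  = (4) + (-2) + (-2) + (0)
  = 0.
Dividing by |G| = 10 gives 0/10 = 0, matching the row-orthogonality relation <chi_4, chi_3> = [chi_4 = chi_3].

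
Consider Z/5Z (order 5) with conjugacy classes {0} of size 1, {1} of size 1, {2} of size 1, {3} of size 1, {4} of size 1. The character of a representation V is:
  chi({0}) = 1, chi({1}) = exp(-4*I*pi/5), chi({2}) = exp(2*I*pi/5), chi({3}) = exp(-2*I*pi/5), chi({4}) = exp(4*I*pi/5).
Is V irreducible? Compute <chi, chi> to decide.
Irreducible: <chi, chi> = 1.

<chi, chi> = (1/|G|) sum_C |C| * |chi(C)|^2 = (1/5)[1*|1|^2 + 1*|exp(-4*I*pi/5)|^2 + 1*|exp(2*I*pi/5)|^2 + 1*|exp(-2*I*pi/5)|^2 + 1*|exp(4*I*pi/5)|^2]
  = (1/5)[(1) + (1) + (1) + (1) + (1)] = 5/5 = 1.
(Exp terms are combined using exp(i*s)*conj(exp(i*t)) = exp(i*(s-t)), and sums of them are collapsed using the identity that for every m > 1 the m distinct m-th roots of unity sum to 0, e.g. 1 + exp(2*I*pi/3) + exp(-2*I*pi/3) = 0.)
A character is irreducible iff <chi, chi> = 1, so this representation is irreducible.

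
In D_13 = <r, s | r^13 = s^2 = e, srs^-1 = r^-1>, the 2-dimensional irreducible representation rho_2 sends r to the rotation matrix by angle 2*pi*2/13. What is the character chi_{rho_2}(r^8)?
chi_{rho_2}(r^8) = 2*cos(2*pi*2*8/13) = 2*cos(32*pi/13)

Proof sketch: rho_2(r^8) is rotation by angle 2*pi*2*8/13, whose trace is 2*cos(2*pi*2*8/13) = 2*cos(32*pi/13).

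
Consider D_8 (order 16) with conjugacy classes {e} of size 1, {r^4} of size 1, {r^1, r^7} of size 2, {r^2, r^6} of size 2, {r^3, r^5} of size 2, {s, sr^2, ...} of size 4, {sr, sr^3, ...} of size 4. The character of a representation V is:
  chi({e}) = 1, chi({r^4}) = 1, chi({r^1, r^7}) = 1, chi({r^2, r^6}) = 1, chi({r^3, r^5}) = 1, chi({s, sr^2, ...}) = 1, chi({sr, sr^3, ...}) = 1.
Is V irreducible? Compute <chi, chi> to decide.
Irreducible: <chi, chi> = 1.

Details: <chi, chi> = (1/|G|) sum_C |C| * |chi(C)|^2 = (1/16)[1*|1|^2 + 1*|1|^2 + 2*|1|^2 + 2*|1|^2 + 2*|1|^2 + 4*|1|^2 + 4*|1|^2]
  = (1/16)[(1) + (1) + (2) + (2) + (2) + (4) + (4)] = 16/16 = 1.
A character is irreducible iff <chi, chi> = 1, so this representation is irreducible.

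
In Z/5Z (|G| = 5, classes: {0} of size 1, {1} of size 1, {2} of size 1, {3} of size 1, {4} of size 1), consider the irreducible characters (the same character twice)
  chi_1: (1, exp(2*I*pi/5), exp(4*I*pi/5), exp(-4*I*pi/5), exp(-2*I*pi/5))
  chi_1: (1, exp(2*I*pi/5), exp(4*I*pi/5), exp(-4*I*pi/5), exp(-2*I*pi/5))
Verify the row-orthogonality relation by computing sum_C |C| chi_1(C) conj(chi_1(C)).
Sum = 5 = |G| = 5; so <chi_1, chi_1> = 1 (norm-1 confirms irreducibility).

Compute term by term over conjugacy classes (|C| * chi_1(C) * conj(chi_1(C))):
  1*(1)*conj(1) + 1*(exp(2*I*pi/5))*conj(exp(2*I*pi/5)) + 1*(exp(4*I*pi/5))*conj(exp(4*I*pi/5)) + 1*(exp(-4*I*pi/5))*conj(exp(-4*I*pi/5)) + 1*(exp(-2*I*pi/5))*conj(exp(-2*I*pi/5))
  = (1) + (1) + (1) + (1) + (1)
  = 5.
(Exp terms are combined using exp(i*s)*conj(exp(i*t)) = exp(i*(s-t)), and sums of them are collapsed using the identity that for every m > 1 the m distinct m-th roots of unity sum to 0, e.g. 1 + exp(2*I*pi/3) + exp(-2*I*pi/3) = 0.)
Dividing by |G| = 5 gives 5/5 = 1, matching the row-orthogonality relation <chi_1, chi_1> = [chi_1 = chi_1].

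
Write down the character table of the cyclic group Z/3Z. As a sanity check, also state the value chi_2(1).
Character table of Z/3Z (irreps indexed chi_0,...,chi_2 with chi_k(m) = zeta_3^(k*m), zeta_3 = exp(2*pi*i/3)):
  irrep \ class  {0} (size 1)  {1} (size 1)    {2} (size 1)  
  chi_0          1             1               1             
  chi_1          1             exp(2*I*pi/3)   exp(-2*I*pi/3)
  chi_2          1             exp(-2*I*pi/3)  exp(2*I*pi/3) 

Spot check: chi_2(1) = zeta_3^(2*1) = zeta_3^2 = exp(-2*I*pi/3).

Reasoning: Z/3Z is abelian, so all 3 irreducible complex representations are 1-dimensional. They are given by chi_k(m) = zeta_3^(k*m) for k = 0,...,2. Row orthogonality: sum_m chi_k(m) conj(chi_l(m)) = 3 * [k = l].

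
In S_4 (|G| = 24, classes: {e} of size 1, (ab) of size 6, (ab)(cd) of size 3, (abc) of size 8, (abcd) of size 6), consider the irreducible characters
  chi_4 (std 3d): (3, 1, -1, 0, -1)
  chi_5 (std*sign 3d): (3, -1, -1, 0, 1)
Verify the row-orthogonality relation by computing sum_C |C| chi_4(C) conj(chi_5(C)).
Sum = 0; so <chi_4, chi_5> = 0 (distinct irreducibles are orthogonal).

Reasoning: Compute term by term over conjugacy classes (|C| * chi_4(C) * conj(chi_5(C))):
  1*(3)*conj(3) + 6*(1)*conj(-1) + 3*(-1)*conj(-1) + 8*(0)*conj(0) + 6*(-1)*conj(1)
  = (9) + (-6) + (3) + (0) + (-6)
  = 0.
Dividing by |G| = 24 gives 0/24 = 0, matching the row-orthogonality relation <chi_4, chi_5> = [chi_4 = chi_5].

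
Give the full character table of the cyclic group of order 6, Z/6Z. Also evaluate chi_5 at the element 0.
Character table of Z/6Z (irreps indexed chi_0,...,chi_5 with chi_k(m) = zeta_6^(k*m), zeta_6 = exp(2*pi*i/6)):
  irrep \ class  {0} (size 1)  {1} (size 1)    {2} (size 1)    {3} (size 1)  {4} (size 1)    {5} (size 1)  
  chi_0          1             1               1               1             1               1             
  chi_1          1             exp(I*pi/3)     exp(2*I*pi/3)   -1            exp(-2*I*pi/3)  exp(-I*pi/3)  
  chi_2          1             exp(2*I*pi/3)   exp(-2*I*pi/3)  1             exp(2*I*pi/3)   exp(-2*I*pi/3)
  chi_3          1             -1              1               -1            1               -1            
  chi_4          1             exp(-2*I*pi/3)  exp(2*I*pi/3)   1             exp(-2*I*pi/3)  exp(2*I*pi/3) 
  chi_5          1             exp(-I*pi/3)    exp(-2*I*pi/3)  -1            exp(2*I*pi/3)   exp(I*pi/3)   

Spot check: chi_5(0) = zeta_6^(5*0) = zeta_6^0 = 1.

Z/6Z is abelian, so all 6 irreducible complex representations are 1-dimensional. They are given by chi_k(m) = zeta_6^(k*m) for k = 0,...,5. Row orthogonality: sum_m chi_k(m) conj(chi_l(m)) = 6 * [k = l].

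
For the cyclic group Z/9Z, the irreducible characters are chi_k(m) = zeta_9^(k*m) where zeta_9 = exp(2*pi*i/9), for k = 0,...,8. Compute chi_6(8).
chi_6(8) = zeta_9^48 = exp(2*I*pi/3)

chi_6(8) = zeta_9^(6*8) = zeta_9^48. Since zeta_9^9 = 1, this equals zeta_9^3 = exp(2*pi*i*3/9) = exp(2*I*pi/3).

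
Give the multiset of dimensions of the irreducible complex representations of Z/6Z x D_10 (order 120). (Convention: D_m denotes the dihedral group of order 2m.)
Dimensions: 1, 1, 1, 1, 1, 1, 1, 1, 1, 1, 1, 1, 1, 1, 1, 1, 1, 1, 1, 1, 1, 1, 1, 1, 2, 2, 2, 2, 2, 2, 2, 2, 2, 2, 2, 2, 2, 2, 2, 2, 2, 2, 2, 2, 2, 2, 2, 2

Proof sketch: There are 48 irreducibles (= number of conjugacy classes). Their dimensions d_i satisfy sum d_i^2 = |G| = 120: 1 + 1 + 1 + 1 + 1 + 1 + 1 + 1 + 1 + 1 + 1 + 1 + 1 + 1 + 1 + 1 + 1 + 1 + 1 + 1 + 1 + 1 + 1 + 1 + 4 + 4 + 4 + 4 + 4 + 4 + 4 + 4 + 4 + 4 + 4 + 4 + 4 + 4 + 4 + 4 + 4 + 4 + 4 + 4 + 4 + 4 + 4 + 4 = 120. (For the product with Z/6Z: each of the 6 1-dim characters of Z/6Z tensors with each irrep of D_10, giving 6 copies of each D_10-dimension.)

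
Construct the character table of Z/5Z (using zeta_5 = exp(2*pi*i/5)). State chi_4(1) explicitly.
Character table of Z/5Z (irreps indexed chi_0,...,chi_4 with chi_k(m) = zeta_5^(k*m), zeta_5 = exp(2*pi*i/5)):
  irrep \ class  {0} (size 1)  {1} (size 1)    {2} (size 1)    {3} (size 1)    {4} (size 1)  
  chi_0          1             1               1               1               1             
  chi_1          1             exp(2*I*pi/5)   exp(4*I*pi/5)   exp(-4*I*pi/5)  exp(-2*I*pi/5)
  chi_2          1             exp(4*I*pi/5)   exp(-2*I*pi/5)  exp(2*I*pi/5)   exp(-4*I*pi/5)
  chi_3          1             exp(-4*I*pi/5)  exp(2*I*pi/5)   exp(-2*I*pi/5)  exp(4*I*pi/5) 
  chi_4          1             exp(-2*I*pi/5)  exp(-4*I*pi/5)  exp(4*I*pi/5)   exp(2*I*pi/5) 

Spot check: chi_4(1) = zeta_5^(4*1) = zeta_5^4 = exp(-2*I*pi/5).

Z/5Z is abelian, so all 5 irreducible complex representations are 1-dimensional. They are given by chi_k(m) = zeta_5^(k*m) for k = 0,...,4. Row orthogonality: sum_m chi_k(m) conj(chi_l(m)) = 5 * [k = l].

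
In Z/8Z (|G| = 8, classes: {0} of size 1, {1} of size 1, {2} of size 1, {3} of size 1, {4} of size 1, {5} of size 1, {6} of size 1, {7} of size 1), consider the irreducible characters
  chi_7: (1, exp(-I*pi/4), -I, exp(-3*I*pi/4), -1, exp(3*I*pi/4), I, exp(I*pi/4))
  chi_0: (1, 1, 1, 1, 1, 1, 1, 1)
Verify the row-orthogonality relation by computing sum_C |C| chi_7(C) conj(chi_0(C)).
Sum = 0; so <chi_7, chi_0> = 0 (distinct irreducibles are orthogonal).

Details: Compute term by term over conjugacy classes (|C| * chi_7(C) * conj(chi_0(C))):
  1*(1)*conj(1) + 1*(exp(-I*pi/4))*conj(1) + 1*(-I)*conj(1) + 1*(exp(-3*I*pi/4))*conj(1) + 1*(-1)*conj(1) + 1*(exp(3*I*pi/4))*conj(1) + 1*(I)*conj(1) + 1*(exp(I*pi/4))*conj(1)
  = (1) + (exp(-I*pi/4)) + (-I) + (exp(-3*I*pi/4)) + (-1) + (exp(3*I*pi/4)) + (I) + (exp(I*pi/4))
  = 0.
(Exp terms are combined using exp(i*s)*conj(exp(i*t)) = exp(i*(s-t)), and sums of them are collapsed using the identity that for every m > 1 the m distinct m-th roots of unity sum to 0, e.g. 1 + exp(2*I*pi/3) + exp(-2*I*pi/3) = 0.)
Dividing by |G| = 8 gives 0/8 = 0, matching the row-orthogonality relation <chi_7, chi_0> = [chi_7 = chi_0].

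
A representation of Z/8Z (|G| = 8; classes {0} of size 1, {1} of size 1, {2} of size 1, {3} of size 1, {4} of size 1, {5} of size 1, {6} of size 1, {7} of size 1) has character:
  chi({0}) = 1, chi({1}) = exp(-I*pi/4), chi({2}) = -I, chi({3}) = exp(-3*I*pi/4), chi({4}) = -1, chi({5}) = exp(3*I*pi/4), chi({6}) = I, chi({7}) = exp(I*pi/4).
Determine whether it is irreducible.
Irreducible: <chi, chi> = 1.

Working: <chi, chi> = (1/|G|) sum_C |C| * |chi(C)|^2 = (1/8)[1*|1|^2 + 1*|exp(-I*pi/4)|^2 + 1*|-I|^2 + 1*|exp(-3*I*pi/4)|^2 + 1*|-1|^2 + 1*|exp(3*I*pi/4)|^2 + 1*|I|^2 + 1*|exp(I*pi/4)|^2]
  = (1/8)[(1) + (1) + (1) + (1) + (1) + (1) + (1) + (1)] = 8/8 = 1.
(Exp terms are combined using exp(i*s)*conj(exp(i*t)) = exp(i*(s-t)), and sums of them are collapsed using the identity that for every m > 1 the m distinct m-th roots of unity sum to 0, e.g. 1 + exp(2*I*pi/3) + exp(-2*I*pi/3) = 0.)
A character is irreducible iff <chi, chi> = 1, so this representation is irreducible.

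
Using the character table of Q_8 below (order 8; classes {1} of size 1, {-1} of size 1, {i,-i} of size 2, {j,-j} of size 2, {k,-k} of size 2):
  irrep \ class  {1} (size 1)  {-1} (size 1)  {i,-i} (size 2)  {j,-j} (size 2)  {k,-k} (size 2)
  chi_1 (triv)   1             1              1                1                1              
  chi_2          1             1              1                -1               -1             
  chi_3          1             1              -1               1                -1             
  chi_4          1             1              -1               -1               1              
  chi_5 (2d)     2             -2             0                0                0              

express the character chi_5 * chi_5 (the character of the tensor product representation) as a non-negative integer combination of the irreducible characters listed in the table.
chi_5 tensor chi_5 = chi_1 + chi_2 + chi_3 + chi_4 (all other irreducibles have multiplicity 0).

Justification: The character of a tensor product is the pointwise product (chi_5 * chi_5)(C) = chi_5(C) * chi_5(C):
  {1}: (2)*(2), {-1}: (-2)*(-2), {i,-i}: (0)*(0), {j,-j}: (0)*(0), {k,-k}: (0)*(0)
so (chi_5 * chi_5) takes values
  {1} -> 4, {-1} -> 4, {i,-i} -> 0, {j,-j} -> 0, {k,-k} -> 0.
Now take the inner product of this character with each irreducible chi from the table, <chi_5*chi_5, chi> = (1/8) sum_C |C| (chi_5*chi_5)(C) conj(chi(C)):
  <chi_5*chi_5, chi_1> = (1/8)[1*(4)*conj(1) + 1*(4)*conj(1) + 2*(0)*conj(1) + 2*(0)*conj(1) + 2*(0)*conj(1)]
      = (1/8)[(4) + (4) + (0) + (0) + (0)] = 8/8 = 1
  <chi_5*chi_5, chi_2> = (1/8)[1*(4)*conj(1) + 1*(4)*conj(1) + 2*(0)*conj(1) + 2*(0)*conj(-1) + 2*(0)*conj(-1)]
      = (1/8)[(4) + (4) + (0) + (0) + (0)] = 8/8 = 1
  <chi_5*chi_5, chi_3> = (1/8)[1*(4)*conj(1) + 1*(4)*conj(1) + 2*(0)*conj(-1) + 2*(0)*conj(1) + 2*(0)*conj(-1)]
      = (1/8)[(4) + (4) + (0) + (0) + (0)] = 8/8 = 1
  <chi_5*chi_5, chi_4> = (1/8)[1*(4)*conj(1) + 1*(4)*conj(1) + 2*(0)*conj(-1) + 2*(0)*conj(-1) + 2*(0)*conj(1)]
      = (1/8)[(4) + (4) + (0) + (0) + (0)] = 8/8 = 1
  <chi_5*chi_5, chi_5> = (1/8)[1*(4)*conj(2) + 1*(4)*conj(-2) + 2*(0)*conj(0) + 2*(0)*conj(0) + 2*(0)*conj(0)]
      = (1/8)[(8) + (-8) + (0) + (0) + (0)] = 0/8 = 0
Hence the multiplicities are chi_1: 1, chi_2: 1, chi_3: 1, chi_4: 1. Dimension check: dim(chi_5)*dim(chi_5) = 2*2 = 4 and sum (mult * dim) = 1*1 + 1*1 + 1*1 + 1*1 = 4.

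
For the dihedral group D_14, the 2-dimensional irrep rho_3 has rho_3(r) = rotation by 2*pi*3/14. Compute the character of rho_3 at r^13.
chi_{rho_3}(r^13) = 2*cos(2*pi*3*13/14) = 2*cos(3*pi/7)

Reasoning: rho_3(r^13) is rotation by angle 2*pi*3*13/14, whose trace is 2*cos(2*pi*3*13/14) = 2*cos(3*pi/7).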